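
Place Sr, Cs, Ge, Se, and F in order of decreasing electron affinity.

F > Se > Ge > Cs > Sr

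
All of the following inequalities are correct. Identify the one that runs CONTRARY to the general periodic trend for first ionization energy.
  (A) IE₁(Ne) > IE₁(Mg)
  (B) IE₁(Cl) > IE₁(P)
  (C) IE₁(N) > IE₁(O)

(C)

The general trend: first ionization energy increases across a period and decreases down a group.
(A) Ne (period 2, group 18) vs Mg (period 3, group 2): the stated order agrees with the simple trend.
(B) Cl (period 3, group 17) vs P (period 3, group 15): the stated order agrees with the simple trend.
(C) N (period 2, group 15) vs O (period 2, group 16): the stated order contradicts the simple trend.
The exception is (C): pairing an electron in O's 2p⁴ costs repulsion energy, so O ionizes more easily than half-filled N (2p³).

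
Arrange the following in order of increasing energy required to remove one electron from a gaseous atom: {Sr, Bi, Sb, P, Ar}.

Sr, Bi, Sb, P, Ar

P is in period 3, group 15; Ar is in period 3, group 18; Sr is in period 5, group 2; Sb is in period 5, group 15; Bi is in period 6, group 15.
Removing the outermost electron gets harder across a period and easier down a group.
Neither a single period nor a single group — weigh both effects.
Bi > Sr: period and group pull opposite ways; the across-period shift dominates (703 vs 550 kJ/mol).
Sb > Bi: they share group 15; the group trend gives Sb the larger value.
P > Sb: they share group 15; the group trend gives P the larger value.
Ar > P: both are in period 3; the period trend gives Ar the larger value.
Approximate values (kJ/mol): P 1012, Ar 1521, Sr 550, Sb 831, Bi 703.
So from lowest to highest: Sr < Bi < Sb < P < Ar.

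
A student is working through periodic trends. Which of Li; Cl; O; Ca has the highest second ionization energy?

Li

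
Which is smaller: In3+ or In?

Forming In3+ removes 3 electrons from In. Fewer electrons for the same nuclear charge means less shielding and a higher Z_eff on the remaining electrons, and for main-group metals the entire outer shell is lost.
A cation is smaller than its parent atom: In3+ < In.

In3+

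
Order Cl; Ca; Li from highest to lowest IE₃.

Li, Ca, Cl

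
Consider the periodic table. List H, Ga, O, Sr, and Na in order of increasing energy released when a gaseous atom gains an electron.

Sr < Ga < Na < H < O

H is in period 1, group 1; O is in period 2, group 16; Na is in period 3, group 1; Ga is in period 4, group 13; Sr is in period 5, group 2.
Atoms with high Z_eff and room in the valence shell (especially the halogens) have the most exothermic electron affinities.
Neither a single period nor a single group — weigh both effects.
Ga > Sr: both effects reinforce here, so Ga is clearly the higher of the two.
Na > Ga: the two effects oppose for this pair; the down-group effect wins (53 vs 29 kJ/mol).
H > Na: H sits above Na in group 1, so the down-group effect alone puts H higher.
O > H: period and group pull opposite ways; the across-period shift dominates (141 vs 73 kJ/mol).
Approximate values (kJ/mol): H 73, O 141, Na 53, Ga 29, Sr 5.
So from lowest to highest: Sr < Ga < Na < H < O.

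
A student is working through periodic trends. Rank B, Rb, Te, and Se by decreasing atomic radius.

B is in period 2, group 13; Se is in period 4, group 16; Rb is in period 5, group 1; Te is in period 5, group 16.
Atomic radius shrinks across a period as nuclear charge pulls the same shell inward, and grows down a group as new shells are added.
These span different periods and groups, so the two trends combine.
Se > B: period and group pull opposite ways; the down-group shift dominates (116 vs 85 pm).
Te > Se: they share group 16; the group trend gives Te the larger value.
Rb > Te: Rb lies to the left of Te in period 5, so the across-period effect alone puts Rb larger.
Approximate values (pm): B 85, Se 116, Rb 210, Te 136.
So from largest to smallest: Rb > Te > Se > B.

Rb > Te > Se > B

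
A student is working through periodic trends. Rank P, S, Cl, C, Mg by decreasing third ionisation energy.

The third ionization energy removes an electron from the +2 ion. For each element: P²⁺ still has 3 valence electrons; S²⁺ still has 4 valence electrons; Cl²⁺ still has 5 valence electrons; C²⁺ still has 2 valence electrons; Mg²⁺ is the bare [Ne] core.
Breaking into a closed-shell core is much more expensive than removing a leftover valence electron — Mg has the largest IE_3 here.
Valence configurations: P²⁺ [Ne]3s²3p¹, S²⁺ [Ne]3s²3p², Cl²⁺ [Ne]3s²3p³, C²⁺ [He]2s².
The numbers (kJ/mol): P 2914, S 3357, Cl 3822, C 4620, Mg 7733.
Putting it together, IE_3: P < S < Cl < C < Mg.

Mg > C > Cl > S > P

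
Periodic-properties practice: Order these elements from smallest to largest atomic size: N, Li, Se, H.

H is in period 1, group 1; Li is in period 2, group 1; N is in period 2, group 15; Se is in period 4, group 16.
Radius decreases left→right (rising Z_eff, same n) and increases top→bottom (higher n).
Neither a single period nor a single group — weigh both effects.
N > H: the two effects oppose for this pair; the down-group effect wins (71 vs 32 pm).
Se > N: the two effects oppose for this pair; the down-group effect wins (116 vs 71 pm).
Li > Se: the two effects oppose for this pair; the across-period effect wins (133 vs 116 pm).
For reference (pm): H 32, Li 133, N 71, Se 116.
So from smallest to largest: H < N < Se < Li.

H < N < Se < Li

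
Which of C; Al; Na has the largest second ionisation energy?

IE_2 is the cost of taking one more electron from the +1 cation: C⁺ still has 3 valence electrons; Al⁺ still has 2 valence electrons; Na⁺ is the bare [Ne] core.
Core electrons are held far more tightly than valence electrons, so Na tops the IE_2 order.
Valence configurations: C⁺ [He]2s²2p¹, Al⁺ [Ne]3s².
Tabulated IE_2 (kJ/mol): C 2353, Al 1817, Na 4562.
So the second ionization energies run Al < C < Na.

Na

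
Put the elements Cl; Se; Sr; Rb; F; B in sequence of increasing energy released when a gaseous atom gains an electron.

Sr < B < Rb < Se < F < Cl

Electron affinity generally becomes more exothermic across a period toward the halogens and less exothermic down a group.
Here both period and group differ, so the two effects have to be weighed against each other.
B > Sr: relative to Sr, both the across-period and down-group shifts push B's electron affinity up.
Rb > B: this pair runs against the simple trend — see the exception note.
Se > Rb: both effects reinforce here, so Se is clearly the higher of the two.
F > Se: both effects reinforce here, so F is clearly the higher of the two.
Cl > F: this pair runs against the simple trend — see the exception note.
Note the exception: Rb has a higher electron affinity than B, contrary to the simple trend — B's ns²np¹ configuration gives only a small electron affinity — the sparsely filled np subshell binds an added electron weakly.
Note the exception: Cl has a higher electron affinity than F, contrary to the simple trend — F's small 2p subshell makes the incoming electron feel strong e⁻–e⁻ repulsion, so Cl actually releases more energy on gaining an electron.
Note the exception: Rb has a higher electron affinity than Sr, contrary to the simple trend — adding an electron to Sr (ns²) has to open a new, higher-energy np subshell, which is unfavourable.
Tabulated electron affinity (kJ/mol): B 27, F 328, Cl 349, Se 195, Rb 47, Sr 5.
So from lowest to highest: Sr < B < Rb < Se < F < Cl.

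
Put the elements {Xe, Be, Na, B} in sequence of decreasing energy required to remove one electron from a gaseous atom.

Be is in period 2, group 2; B is in period 2, group 13; Na is in period 3, group 1; Xe is in period 5, group 18.
First ionization energy rises across a period (greater Z_eff holds electrons more tightly) and falls down a group (valence electrons are farther from the nucleus).
Neither a single period nor a single group — weigh both effects.
B > Na: both effects reinforce here, so B is clearly the higher of the two.
Be > B: this pair runs against the simple trend — see the exception note.
Xe > Be: period and group pull opposite ways; the across-period shift dominates (1170 vs 900 kJ/mol).
Note the exception: Be has a higher first ionization energy than B, contrary to the simple trend — removing B's lone 2p electron is easier than breaking Be's filled 2s².
Approximate values (kJ/mol): Be 900, B 801, Na 496, Xe 1170.
So from highest to lowest: Xe > Be > B > Na.

Xe > Be > B > Na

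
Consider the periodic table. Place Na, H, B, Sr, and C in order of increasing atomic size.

H is in period 1, group 1; B is in period 2, group 13; C is in period 2, group 14; Na is in period 3, group 1; Sr is in period 5, group 2.
Across a period the added protons contract the valence shell; down a group each new principal shell makes the atom larger.
Here both period and group differ, so the two effects have to be weighed against each other.
C > H: the two effects oppose for this pair; the down-group effect wins (75 vs 32 pm).
B > C: B lies to the left of C in period 2, so the across-period effect alone puts B larger.
Na > B: relative to B, both the across-period and down-group shifts push Na's atomic radius up.
Sr > Na: the two effects oppose for this pair; the down-group effect wins (185 vs 155 pm).
Tabulated atomic radius (pm): H 32, B 85, C 75, Na 155, Sr 185.
So from smallest to largest: H < C < B < Na < Sr.

H, C, B, Na, Sr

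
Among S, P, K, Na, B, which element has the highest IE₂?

After 1 electron has been removed, what remains? S⁺ still has 5 valence electrons; P⁺ still has 4 valence electrons; K⁺ is the bare [Ar] core; Na⁺ is the bare [Ne] core; B⁺ still has 2 valence electrons.
Core electrons are held far more tightly than valence electrons, so K and Na top the IE_2 order.
Valence configurations: S⁺ [Ne]3s²3p³, P⁺ [Ne]3s²3p², B⁺ [He]2s².
Approximate IE_2 values (kJ/mol): S 2252, P 1907, K 3052, Na 4562, B 2427.
Putting it together, IE_2: P < S < B < K < Na.

Na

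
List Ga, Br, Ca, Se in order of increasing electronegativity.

Ca < Ga < Se < Br

Atoms toward the upper right of the periodic table pull bonding electrons most strongly.
All lie in period 4, so electronegativity increases left to right.
So from lowest to highest: Ca < Ga < Se < Br.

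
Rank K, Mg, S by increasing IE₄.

S < K < Mg

The fourth ionization energy removes an electron from the +3 ion. For each element: K³⁺ is already 2 electrons into the core; Mg³⁺ is already 1 electron into the core; S³⁺ still has 3 valence electrons.
Core electrons are held far more tightly than valence electrons, so K and Mg top the IE_4 order.
Tabulated IE_4 (kJ/mol): K 5877, Mg 10543, S 4556.
Hence IE_4: S < K < Mg.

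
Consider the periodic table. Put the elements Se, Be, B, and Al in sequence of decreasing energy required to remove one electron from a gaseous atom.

Be is in period 2, group 2; B is in period 2, group 13; Al is in period 3, group 13; Se is in period 4, group 16.
First ionization energy rises across a period (greater Z_eff holds electrons more tightly) and falls down a group (valence electrons are farther from the nucleus).
Neither a single period nor a single group — weigh both effects.
B > Al: B sits above Al in group 13, so the down-group effect alone puts B higher.
Be > B: this pair runs against the simple trend — see the exception note.
Se > Be: the two effects oppose for this pair; the across-period effect wins (941 vs 900 kJ/mol).
Note the exception: Be has a higher first ionization energy than B, contrary to the simple trend — removing B's lone 2p electron is easier than breaking Be's filled 2s².
Approximate values (kJ/mol): Be 900, B 801, Al 578, Se 941.
So from highest to lowest: Se > Be > B > Al.

Se > Be > B > Al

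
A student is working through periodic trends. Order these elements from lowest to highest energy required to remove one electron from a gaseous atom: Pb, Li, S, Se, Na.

Removing the outermost electron gets harder across a period and easier down a group.
These span different periods and groups, so the two trends combine.
Li > Na: they share group 1; the group trend gives Li the larger value.
Pb > Li: period and group pull opposite ways; the across-period shift dominates (716 vs 520 kJ/mol).
Se > Pb: both effects reinforce here, so Se is clearly the higher of the two.
S > Se: they share group 16; the group trend gives S the larger value.
For reference (kJ/mol): Li 520, Na 496, S 1000, Se 941, Pb 716.
So from lowest to highest: Na < Li < Pb < Se < S.

Na < Li < Pb < Se < S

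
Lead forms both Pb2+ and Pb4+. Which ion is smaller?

Both ions have Z = 82 protons, but Pb4+ has lost more electrons, so its remaining electrons feel a larger effective nuclear charge per electron and are pulled in more tightly.
Higher positive charge → smaller ion, so Pb2+ > Pb4+.

Pb4+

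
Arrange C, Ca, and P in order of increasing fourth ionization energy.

IE_4 is the cost of taking one more electron from the +3 cation: C³⁺ still has 1 valence electron; Ca³⁺ is already 1 electron into the core; P³⁺ still has 2 valence electrons.
Core electrons are held far more tightly than valence electrons, so Ca tops the IE_4 order.
Valence configurations: C³⁺ [He]2s¹, P³⁺ [Ne]3s².
Tabulated IE_4 (kJ/mol): C 6223, Ca 6491, P 4964.
Putting it together, IE_4: P < C < Ca.

P < C < Ca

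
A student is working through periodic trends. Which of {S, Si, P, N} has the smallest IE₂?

Si

After 1 electron has been removed, what remains? S⁺ still has 5 valence electrons; Si⁺ still has 3 valence electrons; P⁺ still has 4 valence electrons; N⁺ still has 4 valence electrons.
All are still removing valence electrons, so compare the +1 ions as you would atoms: IE_2 generally rises across a period (higher Z_eff) and falls down a group (larger shell), subject to the usual subshell exceptions.
Valence configurations: S⁺ [Ne]3s²3p³, Si⁺ [Ne]3s²3p¹, P⁺ [Ne]3s²3p², N⁺ [He]2s²2p².
Tabulated IE_2 (kJ/mol): S 2252, Si 1577, P 1907, N 2856.
Hence IE_2: Si < P < S < N.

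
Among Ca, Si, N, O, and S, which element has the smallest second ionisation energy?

The second ionization energy removes an electron from the +1 ion. For each element: Ca⁺ still has 1 valence electron; Si⁺ still has 3 valence electrons; N⁺ still has 4 valence electrons; O⁺ still has 5 valence electrons; S⁺ still has 5 valence electrons.
All are still removing valence electrons, so compare the +1 ions as you would atoms: IE_2 generally rises across a period (higher Z_eff) and falls down a group (larger shell), subject to the usual subshell exceptions.
Valence configurations: Ca⁺ [Ar]4s¹, Si⁺ [Ne]3s²3p¹, N⁺ [He]2s²2p², O⁺ [He]2s²2p³, S⁺ [Ne]3s²3p³.
The numbers (kJ/mol): Ca 1145, Si 1577, N 2856, O 3388, S 2252.
Hence IE_2: Ca < Si < S < N < O.

Ca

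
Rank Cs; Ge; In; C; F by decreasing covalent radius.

C is in period 2, group 14; F is in period 2, group 17; Ge is in period 4, group 14; In is in period 5, group 13; Cs is in period 6, group 1.
Atomic radius shrinks across a period as nuclear charge pulls the same shell inward, and grows down a group as new shells are added.
Here both period and group differ, so the two effects have to be weighed against each other.
C > F: both are in period 2; the period trend gives C the larger value.
Ge > C: Ge sits below C in group 14, so the down-group effect alone puts Ge larger.
In > Ge: both effects reinforce here, so In is clearly the larger of the two.
Cs > In: relative to In, both the across-period and down-group shifts push Cs's atomic radius up.
Approximate values (pm): C 75, F 64, Ge 121, In 142, Cs 232.
So from largest to smallest: Cs > In > Ge > C > F.

Cs, In, Ge, C, F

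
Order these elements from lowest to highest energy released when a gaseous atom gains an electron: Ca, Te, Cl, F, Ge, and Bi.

Electron affinity generally becomes more exothermic across a period toward the halogens and less exothermic down a group.
These span different periods and groups, so the two trends combine.
Bi > Ca: the two effects oppose for this pair; the across-period effect wins (91 vs 2 kJ/mol).
Ge > Bi: period and group pull opposite ways; the down-group shift dominates (119 vs 91 kJ/mol).
Te > Ge: the two effects oppose for this pair; the across-period effect wins (190 vs 119 kJ/mol).
F > Te: relative to Te, both the across-period and down-group shifts push F's electron affinity up.
Cl > F: this pair runs against the simple trend — see the exception note.
Note the exception: Cl has a higher electron affinity than F, contrary to the simple trend — F's small 2p subshell makes the incoming electron feel strong e⁻–e⁻ repulsion, so Cl actually releases more energy on gaining an electron.
Tabulated electron affinity (kJ/mol): F 328, Cl 349, Ca 2, Ge 119, Te 190, Bi 91.
So from lowest to highest: Ca < Bi < Ge < Te < F < Cl.

Ca < Bi < Ge < Te < F < Cl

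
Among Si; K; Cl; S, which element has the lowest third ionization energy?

Si

Consider each +2 ion: Si²⁺ still has 2 valence electrons; K²⁺ is already 1 electron into the core; Cl²⁺ still has 5 valence electrons; S²⁺ still has 4 valence electrons.
Breaking into a closed-shell core is much more expensive than removing a leftover valence electron — K has the largest IE_3 here.
Valence configurations: Si²⁺ [Ne]3s², Cl²⁺ [Ne]3s²3p³, S²⁺ [Ne]3s²3p².
Approximate IE_3 values (kJ/mol): Si 3232, K 4420, Cl 3822, S 3357.
Hence IE_3: Si < S < Cl < K.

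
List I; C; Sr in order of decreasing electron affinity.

I > C > Sr

C is in period 2, group 14; Sr is in period 5, group 2; I is in period 5, group 17.
EA tends to increase across a period and decrease down a group, though the pattern is less regular than for IE or radius.
Here both period and group differ, so the two effects have to be weighed against each other.
C > Sr: relative to Sr, both the across-period and down-group shifts push C's electron affinity up.
I > C: the two effects oppose for this pair; the across-period effect wins (295 vs 122 kJ/mol).
For reference (kJ/mol): C 122, Sr 5, I 295.
So from highest to lowest: I > C > Sr.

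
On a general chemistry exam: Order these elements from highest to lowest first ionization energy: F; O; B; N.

F, N, O, B

B is in period 2, group 13; N is in period 2, group 15; O is in period 2, group 16; F is in period 2, group 17.
Across a period the outer electron is held more tightly (higher IE₁); down a group it sits in a higher shell, more shielded, and comes off more easily.
All lie in period 2; the across-period trend (first ionization energy increases left to right) applies, with the exception below.
Note the exception: N has a higher first ionization energy than O, contrary to the simple trend — pairing an electron in O's 2p⁴ costs repulsion energy, so O ionizes more easily than half-filled N (2p³).
For reference (kJ/mol): B 801, N 1402, O 1314, F 1681.
So from highest to lowest: F > N > O > B.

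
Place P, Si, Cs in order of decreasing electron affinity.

Si is in period 3, group 14; P is in period 3, group 15; Cs is in period 6, group 1.
Electron affinity generally becomes more exothermic across a period toward the halogens and less exothermic down a group.
Here both period and group differ, so the two effects have to be weighed against each other.
P > Cs: both effects reinforce here, so P is clearly the higher of the two.
Si > P: this pair runs against the simple trend — see the exception note.
Note the exception: Si has a higher electron affinity than P, contrary to the simple trend — adding an electron to P's half-filled 3p³ is unfavourable, so Si (3p²) has the more exothermic EA.
Approximate values (kJ/mol): Si 134, P 72, Cs 46.
So from highest to lowest: Si > P > Cs.

Si > P > Cs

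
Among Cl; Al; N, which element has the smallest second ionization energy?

Al

Consider each +1 ion: Cl⁺ still has 6 valence electrons; Al⁺ still has 2 valence electrons; N⁺ still has 4 valence electrons.
All are still removing valence electrons, so compare the +1 ions as you would atoms: IE_2 generally rises across a period (higher Z_eff) and falls down a group (larger shell), subject to the usual subshell exceptions.
Valence configurations: Cl⁺ [Ne]3s²3p⁴, Al⁺ [Ne]3s², N⁺ [He]2s²2p².
Approximate IE_2 values (kJ/mol): Cl 2298, Al 1817, N 2856.
So the second ionization energies run Al < Cl < N.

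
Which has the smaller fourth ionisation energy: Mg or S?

IE_4 is the cost of taking one more electron from the +3 cation: Mg³⁺ is already 1 electron into the core; S³⁺ still has 3 valence electrons.
Core electrons are held far more tightly than valence electrons, so Mg tops the IE_4 order.
Approximate IE_4 values (kJ/mol): Mg 10543, S 4556.
Overall IE_4 order: S < Mg.

S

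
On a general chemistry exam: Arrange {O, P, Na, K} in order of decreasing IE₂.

Na, O, K, P

After 1 electron has been removed, what remains? O⁺ still has 5 valence electrons; P⁺ still has 4 valence electrons; Na⁺ is the bare [Ne] core; K⁺ is the bare [Ar] core.
Usually core removal costs more than valence removal, but here the competition is close: a tightly held n=2 valence electron can cost more to remove than an n=3 core electron, so the actual values have to decide it.
Valence configurations: O⁺ [He]2s²2p³, P⁺ [Ne]3s²3p².
Approximate IE_2 values (kJ/mol): O 3388, P 1907, Na 4562, K 3052.
So the second ionization energies run P < K < O < Na.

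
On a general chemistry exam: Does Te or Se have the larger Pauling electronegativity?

Se is in period 4, group 16; Te is in period 5, group 16.
Electronegativity increases across a period and decreases down a group, tracking effective nuclear charge and atomic size.
All are in group 16, so electronegativity increases up the group.
So Se has the larger Pauling electronegativity (Se > Te).

Se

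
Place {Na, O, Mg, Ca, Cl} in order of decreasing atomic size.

Ca, Na, Mg, Cl, O

O is in period 2, group 16; Na is in period 3, group 1; Mg is in period 3, group 2; Cl is in period 3, group 17; Ca is in period 4, group 2.
Across a period the added protons contract the valence shell; down a group each new principal shell makes the atom larger.
Here both period and group differ, so the two effects have to be weighed against each other.
Cl > O: period and group pull opposite ways; the down-group shift dominates (99 vs 63 pm).
Mg > Cl: Mg lies to the left of Cl in period 3, so the across-period effect alone puts Mg larger.
Na > Mg: Na lies to the left of Mg in period 3, so the across-period effect alone puts Na larger.
Ca > Na: the two effects oppose for this pair; the down-group effect wins (171 vs 155 pm).
Approximate values (pm): O 63, Na 155, Mg 139, Cl 99, Ca 171.
So from largest to smallest: Ca > Na > Mg > Cl > O.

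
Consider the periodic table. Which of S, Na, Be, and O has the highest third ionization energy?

After 2 electrons have been removed, what remains? S²⁺ still has 4 valence electrons; Na²⁺ is already 1 electron into the core; Be²⁺ is the bare [He] core; O²⁺ still has 4 valence electrons.
Core electrons are held far more tightly than valence electrons, so Na and Be top the IE_3 order.
Valence configurations: S²⁺ [Ne]3s²3p², O²⁺ [He]2s²2p².
The numbers (kJ/mol): S 3357, Na 6910, Be 14849, O 5300.
Putting it together, IE_3: S < O < Na < Be.

Be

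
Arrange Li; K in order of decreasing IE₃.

Li > K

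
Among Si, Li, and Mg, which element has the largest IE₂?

Li

The second ionization energy removes an electron from the +1 ion. For each element: Si⁺ still has 3 valence electrons; Li⁺ is the bare [He] core; Mg⁺ still has 1 valence electron.
Pulling an electron out of a noble-gas core costs far more than removing a remaining valence electron, so Li sits at the high end of IE_2.
Valence configurations: Si⁺ [Ne]3s²3p¹, Mg⁺ [Ne]3s¹.
Tabulated IE_2 (kJ/mol): Si 1577, Li 7298, Mg 1451.
So the second ionization energies run Mg < Si < Li.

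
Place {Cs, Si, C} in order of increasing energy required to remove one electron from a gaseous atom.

Cs < Si < C

First ionization energy rises across a period (greater Z_eff holds electrons more tightly) and falls down a group (valence electrons are farther from the nucleus).
Here both period and group differ, so the two effects have to be weighed against each other.
Si > Cs: both effects reinforce here, so Si is clearly the higher of the two.
C > Si: they share group 14; the group trend gives C the larger value.
Approximate values (kJ/mol): C 1086, Si 786, Cs 376.
So from lowest to highest: Cs < Si < C.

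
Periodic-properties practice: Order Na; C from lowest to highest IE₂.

IE_2 is the cost of taking one more electron from the +1 cation: Na⁺ is the bare [Ne] core; C⁺ still has 3 valence electrons.
Core electrons are held far more tightly than valence electrons, so Na tops the IE_2 order.
The numbers (kJ/mol): Na 4562, C 2353.
Overall IE_2 order: C < Na.

C, Na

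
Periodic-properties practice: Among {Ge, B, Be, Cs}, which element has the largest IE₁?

Be

Removing the outermost electron gets harder across a period and easier down a group.
Here both period and group differ, so the two effects have to be weighed against each other.
Ge > Cs: both effects reinforce here, so Ge is clearly the higher of the two.
B > Ge: period and group pull opposite ways; the down-group shift dominates (801 vs 762 kJ/mol).
Be > B: this pair runs against the simple trend — see the exception note.
Note the exception: Be has a higher first ionization energy than B, contrary to the simple trend — removing B's lone 2p electron is easier than breaking Be's filled 2s².
Approximate values (kJ/mol): Be 900, B 801, Ge 762, Cs 376.
The largest IE₁ among these belongs to Be.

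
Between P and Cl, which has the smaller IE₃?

IE_3 is the cost of taking one more electron from the +2 cation: P²⁺ still has 3 valence electrons; Cl²⁺ still has 5 valence electrons.
All are still removing valence electrons, so compare the +2 ions as you would atoms: IE_3 generally rises across a period (higher Z_eff) and falls down a group (larger shell), subject to the usual subshell exceptions.
Valence configurations: P²⁺ [Ne]3s²3p¹, Cl²⁺ [Ne]3s²3p³.
The numbers (kJ/mol): P 2914, Cl 3822.
Putting it together, IE_3: P < Cl.

P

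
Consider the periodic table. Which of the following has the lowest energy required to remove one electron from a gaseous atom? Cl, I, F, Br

F is in period 2, group 17; Cl is in period 3, group 17; Br is in period 4, group 17; I is in period 5, group 17.
Removing the outermost electron gets harder across a period and easier down a group.
All are in group 17, so first ionization energy increases up the group.
The lowest energy required to remove one electron from a gaseous atom among these belongs to I.

I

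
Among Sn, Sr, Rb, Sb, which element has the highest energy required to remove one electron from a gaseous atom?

Rb is in period 5, group 1; Sr is in period 5, group 2; Sn is in period 5, group 14; Sb is in period 5, group 15.
IE₁ increases left→right with effective nuclear charge and decreases top→bottom as the valence shell moves farther out.
All lie in period 5, so first ionization energy increases left to right.
The highest energy required to remove one electron from a gaseous atom among these belongs to Sb.

Sb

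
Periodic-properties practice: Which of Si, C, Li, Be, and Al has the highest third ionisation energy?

IE_3 is the cost of taking one more electron from the +2 cation: Si²⁺ still has 2 valence electrons; C²⁺ still has 2 valence electrons; Li²⁺ is already 1 electron into the core; Be²⁺ is the bare [He] core; Al²⁺ still has 1 valence electron.
Breaking into a closed-shell core is much more expensive than removing a leftover valence electron — Li and Be have the largest IE_3 here.
Valence configurations: Si²⁺ [Ne]3s², C²⁺ [He]2s², Al²⁺ [Ne]3s¹.
Tabulated IE_3 (kJ/mol): Si 3232, C 4620, Li 11815, Be 14849, Al 2745.
So the third ionization energies run Al < Si < C < Li < Be.

Be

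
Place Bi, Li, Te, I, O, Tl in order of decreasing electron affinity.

I > Te > O > Bi > Li > Tl

Li is in period 2, group 1; O is in period 2, group 16; Te is in period 5, group 16; I is in period 5, group 17; Tl is in period 6, group 13; Bi is in period 6, group 15.
Electron affinity generally becomes more exothermic across a period toward the halogens and less exothermic down a group.
These span different periods and groups, so the two trends combine.
Li > Tl: period and group pull opposite ways; the down-group shift dominates (60 vs 19 kJ/mol).
Bi > Li: the two effects oppose for this pair; the across-period effect wins (91 vs 60 kJ/mol).
O > Bi: both effects reinforce here, so O is clearly the higher of the two.
Te > O: this pair runs against the simple trend — see the exception note.
I > Te: I lies to the right of Te in period 5, so the across-period effect alone puts I higher.
Note the exception: Te has a higher electron affinity than O, contrary to the simple trend — O's compact 2p subshell gives strong electron–electron repulsion on the added electron.
For reference (kJ/mol): Li 60, O 141, Te 190, I 295, Tl 19, Bi 91.
So from highest to lowest: I > Te > O > Bi > Li > Tl.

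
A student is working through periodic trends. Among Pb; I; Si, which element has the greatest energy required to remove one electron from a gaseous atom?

I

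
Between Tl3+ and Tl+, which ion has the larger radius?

Both ions have Z = 81 protons, but Tl3+ has lost more electrons, so its remaining electrons feel a larger effective nuclear charge per electron and are pulled in more tightly.
Higher positive charge → smaller ion, so Tl+ > Tl3+.

Tl+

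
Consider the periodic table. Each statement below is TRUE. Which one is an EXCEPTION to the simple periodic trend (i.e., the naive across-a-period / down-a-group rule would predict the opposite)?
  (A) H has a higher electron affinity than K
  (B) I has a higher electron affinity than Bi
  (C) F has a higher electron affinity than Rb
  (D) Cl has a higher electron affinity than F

The general trend: electron affinity increases across a period and decreases down a group.
(A) H (period 1, group 1) vs K (period 4, group 1): the stated order agrees with the simple trend.
(B) I (period 5, group 17) vs Bi (period 6, group 15): the stated order agrees with the simple trend.
(C) F (period 2, group 17) vs Rb (period 5, group 1): the stated order agrees with the simple trend.
(D) Cl (period 3, group 17) vs F (period 2, group 17): the stated order contradicts the simple trend.
The exception is (D): F's small 2p subshell makes the incoming electron feel strong e⁻–e⁻ repulsion, so Cl actually releases more energy on gaining an electron.

(D)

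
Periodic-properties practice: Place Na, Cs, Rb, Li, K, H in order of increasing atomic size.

H is in period 1, group 1; Li is in period 2, group 1; Na is in period 3, group 1; K is in period 4, group 1; Rb is in period 5, group 1; Cs is in period 6, group 1.
Across a period the added protons contract the valence shell; down a group each new principal shell makes the atom larger.
All are in group 1, so atomic radius increases down the group.
So from smallest to largest: H < Li < Na < K < Rb < Cs.

H, Li, Na, K, Rb, Cs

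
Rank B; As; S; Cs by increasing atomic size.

B, S, As, Cs

B is in period 2, group 13; S is in period 3, group 16; As is in period 4, group 15; Cs is in period 6, group 1.
Radius decreases left→right (rising Z_eff, same n) and increases top→bottom (higher n).
Here both period and group differ, so the two effects have to be weighed against each other.
S > B: period and group pull opposite ways; the down-group shift dominates (103 vs 85 pm).
As > S: both effects reinforce here, so As is clearly the larger of the two.
Cs > As: both effects reinforce here, so Cs is clearly the larger of the two.
Tabulated atomic radius (pm): B 85, S 103, As 121, Cs 232.
So from smallest to largest: B < S < As < Cs.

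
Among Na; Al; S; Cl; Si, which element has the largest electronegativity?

Electronegativity increases across a period and decreases down a group, tracking effective nuclear charge and atomic size.
All lie in period 3, so electronegativity increases left to right.
The largest electronegativity among these belongs to Cl.

Cl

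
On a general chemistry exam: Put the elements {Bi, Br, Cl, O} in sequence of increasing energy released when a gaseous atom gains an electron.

Bi < O < Br < Cl

O is in period 2, group 16; Cl is in period 3, group 17; Br is in period 4, group 17; Bi is in period 6, group 15.
Atoms with high Z_eff and room in the valence shell (especially the halogens) have the most exothermic electron affinities.
Neither a single period nor a single group — weigh both effects.
O > Bi: relative to Bi, both the across-period and down-group shifts push O's electron affinity up.
Br > O: period and group pull opposite ways; the across-period shift dominates (325 vs 141 kJ/mol).
Cl > Br: they share group 17; the group trend gives Cl the larger value.
For reference (kJ/mol): O 141, Cl 349, Br 325, Bi 91.
So from lowest to highest: Bi < O < Br < Cl.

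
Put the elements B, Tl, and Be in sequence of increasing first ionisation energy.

Tl, B, Be

Be is in period 2, group 2; B is in period 2, group 13; Tl is in period 6, group 13.
First ionization energy rises across a period (greater Z_eff holds electrons more tightly) and falls down a group (valence electrons are farther from the nucleus).
These span different periods and groups, so the two trends combine.
B > Tl: B sits above Tl in group 13, so the down-group effect alone puts B higher.
Be > B: this pair runs against the simple trend — see the exception note.
Note the exception: Be has a higher first ionization energy than B, contrary to the simple trend — removing B's lone 2p electron is easier than breaking Be's filled 2s².
Tabulated first ionization energy (kJ/mol): Be 900, B 801, Tl 589.
So from lowest to highest: Tl < B < Be.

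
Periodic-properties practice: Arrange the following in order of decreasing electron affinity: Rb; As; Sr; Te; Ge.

Te > Ge > As > Rb > Sr

Ge is in period 4, group 14; As is in period 4, group 15; Rb is in period 5, group 1; Sr is in period 5, group 2; Te is in period 5, group 16.
Atoms with high Z_eff and room in the valence shell (especially the halogens) have the most exothermic electron affinities.
Here both period and group differ, so the two effects have to be weighed against each other.
Rb > Sr: this pair runs against the simple trend — see the exception note.
As > Rb: relative to Rb, both the across-period and down-group shifts push As's electron affinity up.
Ge > As: this pair runs against the simple trend — see the exception note.
Te > Ge: period and group pull opposite ways; the across-period shift dominates (190 vs 119 kJ/mol).
Note the exception: Rb has a higher electron affinity than Sr, contrary to the simple trend — adding an electron to Sr (ns²) has to open a new, higher-energy np subshell, which is unfavourable.
Note the exception: Ge has a higher electron affinity than As, contrary to the simple trend — adding an electron to As's half-filled 4p³ is unfavourable, so Ge (4p²) has the more exothermic EA.
Approximate values (kJ/mol): Ge 119, As 78, Rb 47, Sr 5, Te 190.
So from highest to lowest: Te > Ge > As > Rb > Sr.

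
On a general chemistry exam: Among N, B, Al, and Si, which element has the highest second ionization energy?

N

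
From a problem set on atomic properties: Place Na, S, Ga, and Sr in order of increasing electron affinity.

Sr < Ga < Na < S

Na is in period 3, group 1; S is in period 3, group 16; Ga is in period 4, group 13; Sr is in period 5, group 2.
Adding an electron releases more energy for atoms nearer the top right (short of the noble gases).
Here both period and group differ, so the two effects have to be weighed against each other.
Ga > Sr: both effects reinforce here, so Ga is clearly the higher of the two.
Na > Ga: period and group pull opposite ways; the down-group shift dominates (53 vs 29 kJ/mol).
S > Na: both are in period 3; the period trend gives S the larger value.
Tabulated electron affinity (kJ/mol): Na 53, S 200, Ga 29, Sr 5.
So from lowest to highest: Sr < Ga < Na < S.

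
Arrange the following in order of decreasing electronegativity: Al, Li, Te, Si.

Li is in period 2, group 1; Al is in period 3, group 13; Si is in period 3, group 14; Te is in period 5, group 16.
Atoms toward the upper right of the periodic table pull bonding electrons most strongly.
These span different periods and groups, so the two trends combine.
Al > Li: period and group pull opposite ways; the across-period shift dominates (1.61 vs 0.98).
Si > Al: both are in period 3; the period trend gives Si the larger value.
Te > Si: period and group pull opposite ways; the across-period shift dominates (2.10 vs 1.90).
Approximate values (Pauling): Li 0.98, Al 1.61, Si 1.90, Te 2.10.
So from highest to lowest: Te > Si > Al > Li.

Te, Si, Al, Li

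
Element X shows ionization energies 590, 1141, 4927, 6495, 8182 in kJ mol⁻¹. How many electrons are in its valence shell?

Look for the largest jump between consecutive ionization energies: IE3/IE2 ≈ 4.3, far larger than any earlier ratio.
That jump marks the point where a core electron is being removed. So the atom has 2 valence electrons.

2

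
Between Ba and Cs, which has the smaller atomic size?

Cs is in period 6, group 1; Ba is in period 6, group 2.
Across a period the added protons contract the valence shell; down a group each new principal shell makes the atom larger.
All lie in period 6, so atomic radius increases right to left.
So Ba has the smaller atomic size (Ba < Cs).

Ba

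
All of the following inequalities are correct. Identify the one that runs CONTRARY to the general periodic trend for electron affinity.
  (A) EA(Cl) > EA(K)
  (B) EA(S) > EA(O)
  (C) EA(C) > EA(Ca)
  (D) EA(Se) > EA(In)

(B)

The general trend: electron affinity increases across a period and decreases down a group.
(A) Cl (period 3, group 17) vs K (period 4, group 1): the stated order agrees with the simple trend.
(B) S (period 3, group 16) vs O (period 2, group 16): the stated order contradicts the simple trend.
(C) C (period 2, group 14) vs Ca (period 4, group 2): the stated order agrees with the simple trend.
(D) Se (period 4, group 16) vs In (period 5, group 13): the stated order agrees with the simple trend.
The exception is (B): the compact 2p subshell of O repels the added electron more than S's larger 3p does.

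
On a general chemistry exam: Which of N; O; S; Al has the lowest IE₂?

Al

The second ionization energy removes an electron from the +1 ion. For each element: N⁺ still has 4 valence electrons; O⁺ still has 5 valence electrons; S⁺ still has 5 valence electrons; Al⁺ still has 2 valence electrons.
All are still removing valence electrons, so compare the +1 ions as you would atoms: IE_2 generally rises across a period (higher Z_eff) and falls down a group (larger shell), subject to the usual subshell exceptions.
Valence configurations: N⁺ [He]2s²2p², O⁺ [He]2s²2p³, S⁺ [Ne]3s²3p³, Al⁺ [Ne]3s².
The numbers (kJ/mol): N 2856, O 3388, S 2252, Al 1817.
Hence IE_2: Al < S < N < O.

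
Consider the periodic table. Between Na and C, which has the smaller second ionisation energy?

C

The second ionization energy removes an electron from the +1 ion. For each element: Na⁺ is the bare [Ne] core; C⁺ still has 3 valence electrons.
Breaking into a closed-shell core is much more expensive than removing a leftover valence electron — Na has the largest IE_2 here.
Approximate IE_2 values (kJ/mol): Na 4562, C 2353.
Overall IE_2 order: C < Na.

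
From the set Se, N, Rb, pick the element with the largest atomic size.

Across a period the added protons contract the valence shell; down a group each new principal shell makes the atom larger.
Here both period and group differ, so the two effects have to be weighed against each other.
Se > N: the two effects oppose for this pair; the down-group effect wins (116 vs 71 pm).
Rb > Se: both effects reinforce here, so Rb is clearly the larger of the two.
For reference (pm): N 71, Se 116, Rb 210.
The largest atomic size among these belongs to Rb.

Rb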